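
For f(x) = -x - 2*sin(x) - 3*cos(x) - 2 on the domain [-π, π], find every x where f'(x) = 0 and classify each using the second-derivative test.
f'(x) = 3*sin(x) - 2*cos(x) - 1

Solve f'(x) = 0 on [-π, π]:
  f'(x) = 0 ⇔ 3*sin(x) - 2*cos(x) = 1. Write the left side as R·cos(x + φ) with R = √((-2)² + (-3)²) = sqrt(13), cos φ = -2*sqrt(13)/13, sin φ = -3*sqrt(13)/13; then cos(x + φ) = sqrt(13)/13. Solve for x and keep the solutions lying in [-π, π].
  ⇒ x = -pi + atan((3 - 4*sqrt(3))/(-6*sqrt(3) - 2)) ≈ -2.8346, atan((3 + 4*sqrt(3))/(-2 + 6*sqrt(3))) ≈ 0.8690

f''(x) = 2*sin(x) + 3*cos(x)
Second-derivative test at each critical point:
  f''(-2.8346) = -3.4641 < 0 → local maximum
  f''(0.8690) = 3.4641 > 0 → local minimum

Critical points: x = -pi + atan((3 - 4*sqrt(3))/(-6*sqrt(3) - 2)) ≈ -2.8346 (local maximum); x = atan((3 + 4*sqrt(3))/(-2 + 6*sqrt(3))) ≈ 0.8690 (local minimum)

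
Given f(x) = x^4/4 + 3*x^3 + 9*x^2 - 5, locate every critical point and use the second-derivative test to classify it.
f'(x) = x*(x^2 + 9*x + 18)

Solve f'(x) = 0:
  Factor: x^3 + 9*x^2 + 18*x = x*(x + 3)*(x + 6) = 0.
  ⇒ x = -6, -3, 0

f''(x) = 3*x^2 + 18*x + 18
Second-derivative test at each critical point:
  f''(-6) = 18 > 0 → local minimum
  f''(-3) = -9 < 0 → local maximum
  f''(0) = 18 > 0 → local minimum

Critical points: x = -6 (local minimum); x = -3 (local maximum); x = 0 (local minimum)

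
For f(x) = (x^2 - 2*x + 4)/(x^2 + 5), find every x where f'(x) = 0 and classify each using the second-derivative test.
f'(x) = 2*(x^2 + x - 5)/(x^4 + 10*x^2 + 25)

Solve f'(x) = 0:
  f'(x) = 2*(x^2 + x - 5)/(x^2 + 5)^2; the denominator is positive wherever f is defined, so f'(x) = 0 ⇔ 2*x^2 + 2*x - 10 = 0.
  Factor: 2*x^2 + 2*x - 10 = 2*(x^2 + x - 5); x^2 + x - 5 = 0 has no rational roots; quadratic formula: x = (-1 ± √21)/2.
  ⇒ x = -sqrt(21)/2 - 1/2 ≈ -2.7913, -1/2 + sqrt(21)/2 ≈ 1.7913

f''(x) = 2*(-2*x^3 - 3*x^2 + 30*x + 5)/(x^6 + 15*x^4 + 75*x^2 + 125)
Second-derivative test at each critical point:
  f''(-2.7913) = -0.0560 < 0 → local maximum
  f''(1.7913) = 0.1360 > 0 → local minimum

Critical points: x = -sqrt(21)/2 - 1/2 ≈ -2.7913 (local maximum); x = -1/2 + sqrt(21)/2 ≈ 1.7913 (local minimum)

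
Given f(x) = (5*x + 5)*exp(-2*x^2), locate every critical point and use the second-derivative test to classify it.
f'(x) = 5*(-4*x*(x + 1) + 1)*exp(-2*x^2)

Solve f'(x) = 0:
  f'(x) = (-20*x^2 - 20*x + 5)·exp(-2*x^2) and exp(-2*x^2) > 0 for every x, so f'(x) = 0 ⇔ -20*x^2 - 20*x + 5 = 0.
  Factor: -20*x^2 - 20*x + 5 = -5*(4*x^2 + 4*x - 1); 4*x^2 + 4*x - 1 = 0 has no rational roots; quadratic formula: x = (-4 ± √32)/8.
  ⇒ x = -sqrt(2)/2 - 1/2 ≈ -1.2071, -1/2 + sqrt(2)/2 ≈ 0.2071

f''(x) = 20*(4*x^2*(x + 1) - 3*x - 1)*exp(-2*x^2)
Second-derivative test at each critical point:
  f''(-1.2071) = 1.5343 > 0 → local minimum
  f''(0.2071) = -25.9590 < 0 → local maximum

Critical points: x = -sqrt(2)/2 - 1/2 ≈ -1.2071 (local minimum); x = -1/2 + sqrt(2)/2 ≈ 0.2071 (local maximum)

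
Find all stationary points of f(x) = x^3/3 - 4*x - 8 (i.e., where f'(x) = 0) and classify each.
f'(x) = x^2 - 4

Solve f'(x) = 0:
  Factor: x^2 - 4 = (x - 2)*(x + 2) = 0.
  ⇒ x = -2, 2

f''(x) = 2*x
Second-derivative test at each critical point:
  f''(-2) = -4 < 0 → local maximum
  f''(2) = 4 > 0 → local minimum

Critical points: x = -2 (local maximum); x = 2 (local minimum)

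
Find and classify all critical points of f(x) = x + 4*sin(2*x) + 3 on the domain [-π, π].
f'(x) = 8*cos(2*x) + 1

Solve f'(x) = 0 on [-π, π]:
  f'(x) = 0 ⇔ cos(2*x) = -1/8, i.e. 2*x = ±arccos(-1/8) + 2nπ; keep the solutions lying in [-π, π].
  ⇒ x = -pi + acos(-1/8)/2 ≈ -2.2935, -acos(-1/8)/2 ≈ -0.8481, acos(-1/8)/2 ≈ 0.8481, pi - acos(-1/8)/2 ≈ 2.2935

f''(x) = -16*sin(2*x)
Second-derivative test at each critical point:
  f''(-2.2935) = -15.8745 < 0 → local maximum
  f''(-0.8481) = 15.8745 > 0 → local minimum
  f''(0.8481) = -15.8745 < 0 → local maximum
  f''(2.2935) = 15.8745 > 0 → local minimum

Critical points: x = -pi + acos(-1/8)/2 ≈ -2.2935 (local maximum); x = -acos(-1/8)/2 ≈ -0.8481 (local minimum); x = acos(-1/8)/2 ≈ 0.8481 (local maximum); x = pi - acos(-1/8)/2 ≈ 2.2935 (local minimum)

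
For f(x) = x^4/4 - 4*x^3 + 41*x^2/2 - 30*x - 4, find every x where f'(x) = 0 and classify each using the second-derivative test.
f'(x) = x^3 - 12*x^2 + 41*x - 30

Solve f'(x) = 0:
  Factor: x^3 - 12*x^2 + 41*x - 30 = (x - 6)*(x - 5)*(x - 1) = 0.
  ⇒ x = 1, 5, 6

f''(x) = 3*x^2 - 24*x + 41
Second-derivative test at each critical point:
  f''(1) = 20 > 0 → local minimum
  f''(5) = -4 < 0 → local maximum
  f''(6) = 5 > 0 → local minimum

Critical points: x = 1 (local minimum); x = 5 (local maximum); x = 6 (local minimum)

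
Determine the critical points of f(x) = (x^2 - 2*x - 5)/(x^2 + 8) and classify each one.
f'(x) = 2*(x^2 + 13*x - 8)/(x^4 + 16*x^2 + 64)

Solve f'(x) = 0:
  f'(x) = 2*(x^2 + 13*x - 8)/(x^2 + 8)^2; the denominator is positive wherever f is defined, so f'(x) = 0 ⇔ 2*x^2 + 26*x - 16 = 0.
  Factor: 2*x^2 + 26*x - 16 = 2*(x^2 + 13*x - 8); x^2 + 13*x - 8 = 0 has no rational roots; quadratic formula: x = (-13 ± √201)/2.
  ⇒ x = -sqrt(201)/2 - 13/2 ≈ -13.5887, -13/2 + sqrt(201)/2 ≈ 0.5887

f''(x) = 2*(-2*x^3 - 39*x^2 + 48*x + 104)/(x^6 + 24*x^4 + 192*x^2 + 512)
Second-derivative test at each critical point:
  f''(-13.5887) = -0.0008 < 0 → local maximum
  f''(0.5887) = 0.4070 > 0 → local minimum

Critical points: x = -sqrt(201)/2 - 13/2 ≈ -13.5887 (local maximum); x = -13/2 + sqrt(201)/2 ≈ 0.5887 (local minimum)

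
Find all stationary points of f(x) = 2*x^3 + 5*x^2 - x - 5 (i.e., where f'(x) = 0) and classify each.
f'(x) = 6*x^2 + 10*x - 1

Solve f'(x) = 0:
  6*x^2 + 10*x - 1 = 0 has no rational roots; quadratic formula: x = (-10 ± √124)/12.
  ⇒ x = -sqrt(31)/6 - 5/6 ≈ -1.7613, -5/6 + sqrt(31)/6 ≈ 0.0946

f''(x) = 12*x + 10
Second-derivative test at each critical point:
  f''(-1.7613) = -11.1355 < 0 → local maximum
  f''(0.0946) = 11.1355 > 0 → local minimum

Critical points: x = -sqrt(31)/6 - 5/6 ≈ -1.7613 (local maximum); x = -5/6 + sqrt(31)/6 ≈ 0.0946 (local minimum)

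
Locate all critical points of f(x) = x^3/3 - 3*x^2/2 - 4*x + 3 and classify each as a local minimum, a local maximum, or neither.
f'(x) = x^2 - 3*x - 4

Solve f'(x) = 0:
  Factor: x^2 - 3*x - 4 = (x - 4)*(x + 1) = 0.
  ⇒ x = -1, 4

f''(x) = 2*x - 3
Second-derivative test at each critical point:
  f''(-1) = -5 < 0 → local maximum
  f''(4) = 5 > 0 → local minimum

Critical points: x = -1 (local maximum); x = 4 (local minimum)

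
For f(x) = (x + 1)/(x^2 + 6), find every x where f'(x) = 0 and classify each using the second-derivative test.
f'(x) = (x^2 - 2*x*(x + 1) + 6)/(x^2 + 6)^2

Solve f'(x) = 0:
  f'(x) = -(x^2 + 2*x - 6)/(x^2 + 6)^2; the denominator is positive wherever f is defined, so f'(x) = 0 ⇔ -x^2 - 2*x + 6 = 0.
  x^2 + 2*x - 6 = 0 has no rational roots; quadratic formula: x = (-2 ± √28)/2.
  ⇒ x = -sqrt(7) - 1 ≈ -3.6458, -1 + sqrt(7) ≈ 1.6458

f''(x) = 2*(4*x^2*(x + 1) - (3*x + 1)*(x^2 + 6))/(x^2 + 6)^3
Second-derivative test at each critical point:
  f''(-3.6458) = 0.0142 > 0 → local minimum
  f''(1.6458) = -0.0698 < 0 → local maximum

Critical points: x = -sqrt(7) - 1 ≈ -3.6458 (local minimum); x = -1 + sqrt(7) ≈ 1.6458 (local maximum)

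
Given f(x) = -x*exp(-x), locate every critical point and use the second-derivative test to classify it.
f'(x) = (x - 1)*exp(-x)

Solve f'(x) = 0:
  f'(x) = (x - 1)·exp(-x) and exp(-x) > 0 for every x, so f'(x) = 0 ⇔ x - 1 = 0.
  x - 1 = 0.
  ⇒ x = 1

f''(x) = (2 - x)*exp(-x)
Second-derivative test at each critical point:
  f''(1) = 0.3679 > 0 → local minimum

Critical points: x = 1 (local minimum)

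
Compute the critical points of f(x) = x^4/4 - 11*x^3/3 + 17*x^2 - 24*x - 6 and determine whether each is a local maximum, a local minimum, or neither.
f'(x) = x^3 - 11*x^2 + 34*x - 24

Solve f'(x) = 0:
  Factor: x^3 - 11*x^2 + 34*x - 24 = (x - 6)*(x - 4)*(x - 1) = 0.
  ⇒ x = 1, 4, 6

f''(x) = 3*x^2 - 22*x + 34
Second-derivative test at each critical point:
  f''(1) = 15 > 0 → local minimum
  f''(4) = -6 < 0 → local maximum
  f''(6) = 10 > 0 → local minimum

Critical points: x = 1 (local minimum); x = 4 (local maximum); x = 6 (local minimum)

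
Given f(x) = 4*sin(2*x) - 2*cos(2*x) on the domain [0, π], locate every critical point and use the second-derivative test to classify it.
f'(x) = 4*sin(2*x) + 8*cos(2*x)

Solve f'(x) = 0 on [0, π]:
  f'(x) = 0 ⇔ 4*cos(2*x) = -2*sin(2*x) ⇔ tan(2*x) = -2, i.e. 2*x = arctan(-2) + nπ; keep the solutions lying in [0, π].
  ⇒ x = -atan(2)/2 + pi/2 ≈ 1.0172, pi - atan(2)/2 ≈ 2.5880

f''(x) = -16*sin(2*x) + 8*cos(2*x)
Second-derivative test at each critical point:
  f''(1.0172) = -17.8885 < 0 → local maximum
  f''(2.5880) = 17.8885 > 0 → local minimum

Critical points: x = -atan(2)/2 + pi/2 ≈ 1.0172 (local maximum); x = pi - atan(2)/2 ≈ 2.5880 (local minimum)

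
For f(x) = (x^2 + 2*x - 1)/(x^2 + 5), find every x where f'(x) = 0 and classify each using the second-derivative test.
f'(x) = 2*(-x^2 + 6*x + 5)/(x^4 + 10*x^2 + 25)

Solve f'(x) = 0:
  f'(x) = -2*(x^2 - 6*x - 5)/(x^2 + 5)^2; the denominator is positive wherever f is defined, so f'(x) = 0 ⇔ -2*x^2 + 12*x + 10 = 0.
  Factor: -2*x^2 + 12*x + 10 = -2*(x^2 - 6*x - 5); x^2 - 6*x - 5 = 0 has no rational roots; quadratic formula: x = (6 ± √56)/2.
  ⇒ x = 3 - sqrt(14) ≈ -0.7417, 3 + sqrt(14) ≈ 6.7417

f''(x) = 4*(x^3 - 9*x^2 - 15*x + 15)/(x^6 + 15*x^4 + 75*x^2 + 125)
Second-derivative test at each critical point:
  f''(-0.7417) = 0.4859 > 0 → local minimum
  f''(6.7417) = -0.0059 < 0 → local maximum

Critical points: x = 3 - sqrt(14) ≈ -0.7417 (local minimum); x = 3 + sqrt(14) ≈ 6.7417 (local maximum)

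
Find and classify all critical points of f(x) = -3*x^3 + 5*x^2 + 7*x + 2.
f'(x) = -9*x^2 + 10*x + 7

Solve f'(x) = 0:
  9*x^2 - 10*x - 7 = 0 has no rational roots; quadratic formula: x = (10 ± √352)/18.
  ⇒ x = 5/9 - 2*sqrt(22)/9 ≈ -0.4868, 5/9 + 2*sqrt(22)/9 ≈ 1.5979

f''(x) = 10 - 18*x
Second-derivative test at each critical point:
  f''(-0.4868) = 18.7617 > 0 → local minimum
  f''(1.5979) = -18.7617 < 0 → local maximum

Critical points: x = 5/9 - 2*sqrt(22)/9 ≈ -0.4868 (local minimum); x = 5/9 + 2*sqrt(22)/9 ≈ 1.5979 (local maximum)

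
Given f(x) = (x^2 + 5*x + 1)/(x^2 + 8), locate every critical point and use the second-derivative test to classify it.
f'(x) = (-5*x^2 + 14*x + 40)/(x^4 + 16*x^2 + 64)

Solve f'(x) = 0:
  f'(x) = -(5*x^2 - 14*x - 40)/(x^2 + 8)^2; the denominator is positive wherever f is defined, so f'(x) = 0 ⇔ -5*x^2 + 14*x + 40 = 0.
  5*x^2 - 14*x - 40 = 0 has no rational roots; quadratic formula: x = (14 ± √996)/10.
  ⇒ x = 7/5 - sqrt(249)/5 ≈ -1.7559, 7/5 + sqrt(249)/5 ≈ 4.5559

f''(x) = 2*(5*x^3 - 21*x^2 - 120*x + 56)/(x^6 + 24*x^4 + 192*x^2 + 512)
Second-derivative test at each critical point:
  f''(-1.7559) = 0.2569 > 0 → local minimum
  f''(4.5559) = -0.0382 < 0 → local maximum

Critical points: x = 7/5 - sqrt(249)/5 ≈ -1.7559 (local minimum); x = 7/5 + sqrt(249)/5 ≈ 4.5559 (local maximum)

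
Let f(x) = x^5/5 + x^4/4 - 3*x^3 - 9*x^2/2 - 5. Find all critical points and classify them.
f'(x) = x*(x^3 + x^2 - 9*x - 9)

Solve f'(x) = 0:
  Factor: x^4 + x^3 - 9*x^2 - 9*x = x*(x - 3)*(x + 1)*(x + 3) = 0.
  ⇒ x = -3, -1, 0, 3

f''(x) = 4*x^3 + 3*x^2 - 18*x - 9
Second-derivative test at each critical point:
  f''(-3) = -36 < 0 → local maximum
  f''(-1) = 8 > 0 → local minimum
  f''(0) = -9 < 0 → local maximum
  f''(3) = 72 > 0 → local minimum

Critical points: x = -3 (local maximum); x = -1 (local minimum); x = 0 (local maximum); x = 3 (local minimum)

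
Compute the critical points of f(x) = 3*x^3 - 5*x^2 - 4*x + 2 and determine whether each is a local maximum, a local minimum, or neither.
f'(x) = 9*x^2 - 10*x - 4

Solve f'(x) = 0:
  9*x^2 - 10*x - 4 = 0 has no rational roots; quadratic formula: x = (10 ± √244)/18.
  ⇒ x = 5/9 - sqrt(61)/9 ≈ -0.3122, 5/9 + sqrt(61)/9 ≈ 1.4234

f''(x) = 18*x - 10
Second-derivative test at each critical point:
  f''(-0.3122) = -15.6205 < 0 → local maximum
  f''(1.4234) = 15.6205 > 0 → local minimum

Critical points: x = 5/9 - sqrt(61)/9 ≈ -0.3122 (local maximum); x = 5/9 + sqrt(61)/9 ≈ 1.4234 (local minimum)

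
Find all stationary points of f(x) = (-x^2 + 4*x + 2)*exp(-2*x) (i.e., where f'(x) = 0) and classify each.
f'(x) = 2*x*(x - 5)*exp(-2*x)

Solve f'(x) = 0:
  f'(x) = (2*x^2 - 10*x)·exp(-2*x) and exp(-2*x) > 0 for every x, so f'(x) = 0 ⇔ 2*x^2 - 10*x = 0.
  Factor: 2*x^2 - 10*x = 2*x*(x - 5) = 0.
  ⇒ x = 0, 5

f''(x) = 2*(-2*x^2 + 12*x - 5)*exp(-2*x)
Second-derivative test at each critical point:
  f''(0) = -10 < 0 → local maximum
  f''(5) = 4.540e-04 > 0 → local minimum

Critical points: x = 0 (local maximum); x = 5 (local minimum)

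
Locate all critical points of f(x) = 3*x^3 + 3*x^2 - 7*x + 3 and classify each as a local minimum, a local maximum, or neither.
f'(x) = 9*x^2 + 6*x - 7

Solve f'(x) = 0:
  9*x^2 + 6*x - 7 = 0 has no rational roots; quadratic formula: x = (-6 ± √288)/18.
  ⇒ x = -2*sqrt(2)/3 - 1/3 ≈ -1.2761, -1/3 + 2*sqrt(2)/3 ≈ 0.6095

f''(x) = 18*x + 6
Second-derivative test at each critical point:
  f''(-1.2761) = -16.9706 < 0 → local maximum
  f''(0.6095) = 16.9706 > 0 → local minimum

Critical points: x = -2*sqrt(2)/3 - 1/3 ≈ -1.2761 (local maximum); x = -1/3 + 2*sqrt(2)/3 ≈ 0.6095 (local minimum)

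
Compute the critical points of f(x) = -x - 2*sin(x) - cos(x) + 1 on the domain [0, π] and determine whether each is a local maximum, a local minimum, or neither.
f'(x) = sin(x) - 2*cos(x) - 1

Solve f'(x) = 0 on [0, π]:
  f'(x) = 0 ⇔ sin(x) - 2*cos(x) = 1. Write the left side as R·cos(x + φ) with R = √((-2)² + (-1)²) = sqrt(5), cos φ = -2*sqrt(5)/5, sin φ = -sqrt(5)/5; then cos(x + φ) = sqrt(5)/5. Solve for x and keep the solutions lying in [0, π].
  ⇒ x = pi/2 ≈ 1.5708

f''(x) = 2*sin(x) + cos(x)
Second-derivative test at each critical point:
  f''(1.5708) = 2 > 0 → local minimum

Critical points: x = pi/2 ≈ 1.5708 (local minimum)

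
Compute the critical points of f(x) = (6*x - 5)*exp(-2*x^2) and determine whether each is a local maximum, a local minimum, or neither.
f'(x) = 2*(-2*x*(6*x - 5) + 3)*exp(-2*x^2)

Solve f'(x) = 0:
  f'(x) = (-24*x^2 + 20*x + 6)·exp(-2*x^2) and exp(-2*x^2) > 0 for every x, so f'(x) = 0 ⇔ -24*x^2 + 20*x + 6 = 0.
  Factor: -24*x^2 + 20*x + 6 = -2*(12*x^2 - 10*x - 3); 12*x^2 - 10*x - 3 = 0 has no rational roots; quadratic formula: x = (10 ± √244)/24.
  ⇒ x = 5/12 - sqrt(61)/12 ≈ -0.2342, 5/12 + sqrt(61)/12 ≈ 1.0675

f''(x) = 4*(4*x^2*(6*x - 5) - 18*x + 5)*exp(-2*x^2)
Second-derivative test at each critical point:
  f''(-0.2342) = 27.9955 > 0 → local minimum
  f''(1.0675) = -3.1980 < 0 → local maximum

Critical points: x = 5/12 - sqrt(61)/12 ≈ -0.2342 (local minimum); x = 5/12 + sqrt(61)/12 ≈ 1.0675 (local maximum)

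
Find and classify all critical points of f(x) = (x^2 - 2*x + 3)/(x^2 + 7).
f'(x) = 2*(x^2 + 4*x - 7)/(x^4 + 14*x^2 + 49)

Solve f'(x) = 0:
  f'(x) = 2*(x^2 + 4*x - 7)/(x^2 + 7)^2; the denominator is positive wherever f is defined, so f'(x) = 0 ⇔ 2*x^2 + 8*x - 14 = 0.
  Factor: 2*x^2 + 8*x - 14 = 2*(x^2 + 4*x - 7); x^2 + 4*x - 7 = 0 has no rational roots; quadratic formula: x = (-4 ± √44)/2.
  ⇒ x = -sqrt(11) - 2 ≈ -5.3166, -2 + sqrt(11) ≈ 1.3166

f''(x) = 4*(-x^3 - 6*x^2 + 21*x + 14)/(x^6 + 21*x^4 + 147*x^2 + 343)
Second-derivative test at each critical point:
  f''(-5.3166) = -0.0107 < 0 → local maximum
  f''(1.3166) = 0.1739 > 0 → local minimum

Critical points: x = -sqrt(11) - 2 ≈ -5.3166 (local maximum); x = -2 + sqrt(11) ≈ 1.3166 (local minimum)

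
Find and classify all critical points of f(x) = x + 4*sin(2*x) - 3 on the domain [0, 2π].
f'(x) = 8*cos(2*x) + 1

Solve f'(x) = 0 on [0, 2π]:
  f'(x) = 0 ⇔ cos(2*x) = -1/8, i.e. 2*x = ±arccos(-1/8) + 2nπ; keep the solutions lying in [0, 2π].
  ⇒ x = acos(-1/8)/2 ≈ 0.8481, pi - acos(-1/8)/2 ≈ 2.2935, acos(-1/8)/2 + pi ≈ 3.9897, -acos(-1/8)/2 + 2*pi ≈ 5.4351

f''(x) = -16*sin(2*x)
Second-derivative test at each critical point:
  f''(0.8481) = -15.8745 < 0 → local maximum
  f''(2.2935) = 15.8745 > 0 → local minimum
  f''(3.9897) = -15.8745 < 0 → local maximum
  f''(5.4351) = 15.8745 > 0 → local minimum

Critical points: x = acos(-1/8)/2 ≈ 0.8481 (local maximum); x = pi - acos(-1/8)/2 ≈ 2.2935 (local minimum); x = acos(-1/8)/2 + pi ≈ 3.9897 (local maximum); x = -acos(-1/8)/2 + 2*pi ≈ 5.4351 (local minimum)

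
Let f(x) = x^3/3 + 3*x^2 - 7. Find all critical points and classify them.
f'(x) = x*(x + 6)

Solve f'(x) = 0:
  Factor: x^2 + 6*x = x*(x + 6) = 0.
  ⇒ x = -6, 0

f''(x) = 2*x + 6
Second-derivative test at each critical point:
  f''(-6) = -6 < 0 → local maximum
  f''(0) = 6 > 0 → local minimum

Critical points: x = -6 (local maximum); x = 0 (local minimum)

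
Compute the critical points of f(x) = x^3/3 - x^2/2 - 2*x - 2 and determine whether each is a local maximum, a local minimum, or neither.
f'(x) = x^2 - x - 2

Solve f'(x) = 0:
  Factor: x^2 - x - 2 = (x - 2)*(x + 1) = 0.
  ⇒ x = -1, 2

f''(x) = 2*x - 1
Second-derivative test at each critical point:
  f''(-1) = -3 < 0 → local maximum
  f''(2) = 3 > 0 → local minimum

Critical points: x = -1 (local maximum); x = 2 (local minimum)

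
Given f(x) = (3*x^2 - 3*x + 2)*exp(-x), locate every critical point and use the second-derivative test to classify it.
f'(x) = (-3*x^2 + 9*x - 5)*exp(-x)

Solve f'(x) = 0:
  f'(x) = (-3*x^2 + 9*x - 5)·exp(-x) and exp(-x) > 0 for every x, so f'(x) = 0 ⇔ -3*x^2 + 9*x - 5 = 0.
  3*x^2 - 9*x + 5 = 0 has no rational roots; quadratic formula: x = (9 ± √21)/6.
  ⇒ x = 3/2 - sqrt(21)/6 ≈ 0.7362, sqrt(21)/6 + 3/2 ≈ 2.2638

f''(x) = (3*x^2 - 15*x + 14)*exp(-x)
Second-derivative test at each critical point:
  f''(0.7362) = 2.1947 > 0 → local minimum
  f''(2.2638) = -0.4764 < 0 → local maximum

Critical points: x = 3/2 - sqrt(21)/6 ≈ 0.7362 (local minimum); x = sqrt(21)/6 + 3/2 ≈ 2.2638 (local maximum)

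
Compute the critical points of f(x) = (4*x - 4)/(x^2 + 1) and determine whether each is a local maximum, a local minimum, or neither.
f'(x) = 4*(x^2 - 2*x*(x - 1) + 1)/(x^2 + 1)^2

Solve f'(x) = 0:
  f'(x) = -4*(x^2 - 2*x - 1)/(x^2 + 1)^2; the denominator is positive wherever f is defined, so f'(x) = 0 ⇔ -4*x^2 + 8*x + 4 = 0.
  Factor: -4*x^2 + 8*x + 4 = -4*(x^2 - 2*x - 1); x^2 - 2*x - 1 = 0 has no rational roots; quadratic formula: x = (2 ± √8)/2.
  ⇒ x = 1 - sqrt(2) ≈ -0.4142, 1 + sqrt(2) ≈ 2.4142

f''(x) = 8*(4*x^2*(x - 1) + (1 - 3*x)*(x^2 + 1))/(x^2 + 1)^3
Second-derivative test at each critical point:
  f''(-0.4142) = 8.2426 > 0 → local minimum
  f''(2.4142) = -0.2426 < 0 → local maximum

Critical points: x = 1 - sqrt(2) ≈ -0.4142 (local minimum); x = 1 + sqrt(2) ≈ 2.4142 (local maximum)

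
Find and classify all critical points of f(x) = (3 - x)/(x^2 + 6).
f'(x) = (-x^2 + 2*x*(x - 3) - 6)/(x^2 + 6)^2

Solve f'(x) = 0:
  f'(x) = (x^2 - 6*x - 6)/(x^2 + 6)^2; the denominator is positive wherever f is defined, so f'(x) = 0 ⇔ x^2 - 6*x - 6 = 0.
  x^2 - 6*x - 6 = 0 has no rational roots; quadratic formula: x = (6 ± √60)/2.
  ⇒ x = 3 - sqrt(15) ≈ -0.8730, 3 + sqrt(15) ≈ 6.8730

f''(x) = 2*(4*x^2*(3 - x) + 3*(x - 1)*(x^2 + 6))/(x^2 + 6)^3
Second-derivative test at each critical point:
  f''(-0.8730) = -0.1694 < 0 → local maximum
  f''(6.8730) = 0.0027 > 0 → local minimum

Critical points: x = 3 - sqrt(15) ≈ -0.8730 (local maximum); x = 3 + sqrt(15) ≈ 6.8730 (local minimum)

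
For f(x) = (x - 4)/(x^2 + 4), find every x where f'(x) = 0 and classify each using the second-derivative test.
f'(x) = (x^2 - 2*x*(x - 4) + 4)/(x^2 + 4)^2

Solve f'(x) = 0:
  f'(x) = -(x^2 - 8*x - 4)/(x^2 + 4)^2; the denominator is positive wherever f is defined, so f'(x) = 0 ⇔ -x^2 + 8*x + 4 = 0.
  x^2 - 8*x - 4 = 0 has no rational roots; quadratic formula: x = (8 ± √80)/2.
  ⇒ x = 4 - 2*sqrt(5) ≈ -0.4721, 4 + 2*sqrt(5) ≈ 8.4721

f''(x) = 2*(4*x^2*(x - 4) + (4 - 3*x)*(x^2 + 4))/(x^2 + 4)^3
Second-derivative test at each critical point:
  f''(-0.4721) = 0.5016 > 0 → local minimum
  f''(8.4721) = -0.0016 < 0 → local maximum

Critical points: x = 4 - 2*sqrt(5) ≈ -0.4721 (local minimum); x = 4 + 2*sqrt(5) ≈ 8.4721 (local maximum)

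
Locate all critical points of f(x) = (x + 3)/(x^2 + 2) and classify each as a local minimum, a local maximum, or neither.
f'(x) = (x^2 - 2*x*(x + 3) + 2)/(x^2 + 2)^2

Solve f'(x) = 0:
  f'(x) = -(x^2 + 6*x - 2)/(x^2 + 2)^2; the denominator is positive wherever f is defined, so f'(x) = 0 ⇔ -x^2 - 6*x + 2 = 0.
  x^2 + 6*x - 2 = 0 has no rational roots; quadratic formula: x = (-6 ± √44)/2.
  ⇒ x = -sqrt(11) - 3 ≈ -6.3166, -3 + sqrt(11) ≈ 0.3166

f''(x) = 2*(4*x^2*(x + 3) - 3*(x + 1)*(x^2 + 2))/(x^2 + 2)^3
Second-derivative test at each critical point:
  f''(-6.3166) = 0.0038 > 0 → local minimum
  f''(0.3166) = -1.5038 < 0 → local maximum

Critical points: x = -sqrt(11) - 3 ≈ -6.3166 (local minimum); x = -3 + sqrt(11) ≈ 0.3166 (local maximum)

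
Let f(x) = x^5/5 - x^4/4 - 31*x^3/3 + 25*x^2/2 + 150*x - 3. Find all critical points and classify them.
f'(x) = x^4 - x^3 - 31*x^2 + 25*x + 150

Solve f'(x) = 0:
  Factor: x^4 - x^3 - 31*x^2 + 25*x + 150 = (x - 5)*(x - 3)*(x + 2)*(x + 5) = 0.
  ⇒ x = -5, -2, 3, 5

f''(x) = 4*x^3 - 3*x^2 - 62*x + 25
Second-derivative test at each critical point:
  f''(-5) = -240 < 0 → local maximum
  f''(-2) = 105 > 0 → local minimum
  f''(3) = -80 < 0 → local maximum
  f''(5) = 140 > 0 → local minimum

Critical points: x = -5 (local maximum); x = -2 (local minimum); x = 3 (local maximum); x = 5 (local minimum)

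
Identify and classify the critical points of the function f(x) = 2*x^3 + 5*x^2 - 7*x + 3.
f'(x) = 6*x^2 + 10*x - 7

Solve f'(x) = 0:
  6*x^2 + 10*x - 7 = 0 has no rational roots; quadratic formula: x = (-10 ± √268)/12.
  ⇒ x = -sqrt(67)/6 - 5/6 ≈ -2.1976, -5/6 + sqrt(67)/6 ≈ 0.5309

f''(x) = 12*x + 10
Second-derivative test at each critical point:
  f''(-2.1976) = -16.3707 < 0 → local maximum
  f''(0.5309) = 16.3707 > 0 → local minimum

Critical points: x = -sqrt(67)/6 - 5/6 ≈ -2.1976 (local maximum); x = -5/6 + sqrt(67)/6 ≈ 0.5309 (local minimum)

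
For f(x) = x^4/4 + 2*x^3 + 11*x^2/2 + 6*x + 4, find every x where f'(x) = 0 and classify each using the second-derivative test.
f'(x) = x^3 + 6*x^2 + 11*x + 6

Solve f'(x) = 0:
  Factor: x^3 + 6*x^2 + 11*x + 6 = (x + 1)*(x + 2)*(x + 3) = 0.
  ⇒ x = -3, -2, -1

f''(x) = 3*x^2 + 12*x + 11
Second-derivative test at each critical point:
  f''(-3) = 2 > 0 → local minimum
  f''(-2) = -1 < 0 → local maximum
  f''(-1) = 2 > 0 → local minimum

Critical points: x = -3 (local minimum); x = -2 (local maximum); x = -1 (local minimum)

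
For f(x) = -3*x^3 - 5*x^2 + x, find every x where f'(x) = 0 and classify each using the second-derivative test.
f'(x) = -9*x^2 - 10*x + 1

Solve f'(x) = 0:
  9*x^2 + 10*x - 1 = 0 has no rational roots; quadratic formula: x = (-10 ± √136)/18.
  ⇒ x = -sqrt(34)/9 - 5/9 ≈ -1.2034, -5/9 + sqrt(34)/9 ≈ 0.0923

f''(x) = -18*x - 10
Second-derivative test at each critical point:
  f''(-1.2034) = 11.6619 > 0 → local minimum
  f''(0.0923) = -11.6619 < 0 → local maximum

Critical points: x = -sqrt(34)/9 - 5/9 ≈ -1.2034 (local minimum); x = -5/9 + sqrt(34)/9 ≈ 0.0923 (local maximum)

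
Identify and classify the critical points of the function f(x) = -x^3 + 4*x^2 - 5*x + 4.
f'(x) = -3*x^2 + 8*x - 5

Solve f'(x) = 0:
  Factor: -3*x^2 + 8*x - 5 = -(x - 1)*(3*x - 5) = 0.
  ⇒ x = 1, 5/3

f''(x) = 8 - 6*x
Second-derivative test at each critical point:
  f''(1) = 2 > 0 → local minimum
  f''(5/3) = -2 < 0 → local maximum

Critical points: x = 1 (local minimum); x = 5/3 (local maximum)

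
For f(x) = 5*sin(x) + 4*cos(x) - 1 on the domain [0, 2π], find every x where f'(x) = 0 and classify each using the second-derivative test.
f'(x) = -4*sin(x) + 5*cos(x)

Solve f'(x) = 0 on [0, 2π]:
  f'(x) = 0 ⇔ 5*cos(x) = 4*sin(x) ⇔ tan(x) = 5/4, i.e. x = arctan(5/4) + nπ; keep the solutions lying in [0, 2π].
  ⇒ x = atan(5/4) ≈ 0.8961, atan(5/4) + pi ≈ 4.0376

f''(x) = -5*sin(x) - 4*cos(x)
Second-derivative test at each critical point:
  f''(0.8961) = -6.4031 < 0 → local maximum
  f''(4.0376) = 6.4031 > 0 → local minimum

Critical points: x = atan(5/4) ≈ 0.8961 (local maximum); x = atan(5/4) + pi ≈ 4.0376 (local minimum)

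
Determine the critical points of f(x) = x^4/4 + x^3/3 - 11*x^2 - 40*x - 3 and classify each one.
f'(x) = x^3 + x^2 - 22*x - 40

Solve f'(x) = 0:
  Factor: x^3 + x^2 - 22*x - 40 = (x - 5)*(x + 2)*(x + 4) = 0.
  ⇒ x = -4, -2, 5

f''(x) = 3*x^2 + 2*x - 22
Second-derivative test at each critical point:
  f''(-4) = 18 > 0 → local minimum
  f''(-2) = -14 < 0 → local maximum
  f''(5) = 63 > 0 → local minimum

Critical points: x = -4 (local minimum); x = -2 (local maximum); x = 5 (local minimum)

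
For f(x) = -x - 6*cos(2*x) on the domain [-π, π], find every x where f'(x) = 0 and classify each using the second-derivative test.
f'(x) = 12*sin(2*x) - 1

Solve f'(x) = 0 on [-π, π]:
  f'(x) = 0 ⇔ sin(2*x) = 1/12, i.e. 2*x = arcsin(1/12) + 2nπ or 2*x = π − arcsin(1/12) + 2nπ; keep the solutions lying in [-π, π].
  ⇒ x = -pi + asin(1/12)/2 ≈ -3.0999, -pi/2 - asin(1/12)/2 ≈ -1.6125, asin(1/12)/2 ≈ 0.0417, -asin(1/12)/2 + pi/2 ≈ 1.5291

f''(x) = 24*cos(2*x)
Second-derivative test at each critical point:
  f''(-3.0999) = 23.9165 > 0 → local minimum
  f''(-1.6125) = -23.9165 < 0 → local maximum
  f''(0.0417) = 23.9165 > 0 → local minimum
  f''(1.5291) = -23.9165 < 0 → local maximum

Critical points: x = -pi + asin(1/12)/2 ≈ -3.0999 (local minimum); x = -pi/2 - asin(1/12)/2 ≈ -1.6125 (local maximum); x = asin(1/12)/2 ≈ 0.0417 (local minimum); x = -asin(1/12)/2 + pi/2 ≈ 1.5291 (local maximum)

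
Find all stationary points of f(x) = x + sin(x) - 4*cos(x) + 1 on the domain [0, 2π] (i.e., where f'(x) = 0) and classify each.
f'(x) = 4*sin(x) + cos(x) + 1

Solve f'(x) = 0 on [0, 2π]:
  f'(x) = 0 ⇔ 4*sin(x) + cos(x) = -1. Write the left side as R·cos(x + φ) with R = √(1² + (-4)²) = sqrt(17), cos φ = sqrt(17)/17, sin φ = -4*sqrt(17)/17; then cos(x + φ) = -sqrt(17)/17. Solve for x and keep the solutions lying in [0, 2π].
  ⇒ x = pi ≈ 3.1416, -atan(8/15) + 2*pi ≈ 5.7932

f''(x) = -sin(x) + 4*cos(x)
Second-derivative test at each critical point:
  f''(3.1416) = -4 < 0 → local maximum
  f''(5.7932) = 4 > 0 → local minimum

Critical points: x = pi ≈ 3.1416 (local maximum); x = -atan(8/15) + 2*pi ≈ 5.7932 (local minimum)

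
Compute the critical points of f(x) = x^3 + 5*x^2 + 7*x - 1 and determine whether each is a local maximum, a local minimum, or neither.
f'(x) = 3*x^2 + 10*x + 7

Solve f'(x) = 0:
  Factor: 3*x^2 + 10*x + 7 = (x + 1)*(3*x + 7) = 0.
  ⇒ x = -7/3, -1

f''(x) = 6*x + 10
Second-derivative test at each critical point:
  f''(-7/3) = -4 < 0 → local maximum
  f''(-1) = 4 > 0 → local minimum

Critical points: x = -7/3 (local maximum); x = -1 (local minimum)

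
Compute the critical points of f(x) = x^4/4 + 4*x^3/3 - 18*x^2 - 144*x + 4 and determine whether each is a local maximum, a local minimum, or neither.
f'(x) = x^3 + 4*x^2 - 36*x - 144

Solve f'(x) = 0:
  Factor: x^3 + 4*x^2 - 36*x - 144 = (x - 6)*(x + 4)*(x + 6) = 0.
  ⇒ x = -6, -4, 6

f''(x) = 3*x^2 + 8*x - 36
Second-derivative test at each critical point:
  f''(-6) = 24 > 0 → local minimum
  f''(-4) = -20 < 0 → local maximum
  f''(6) = 120 > 0 → local minimum

Critical points: x = -6 (local minimum); x = -4 (local maximum); x = 6 (local minimum)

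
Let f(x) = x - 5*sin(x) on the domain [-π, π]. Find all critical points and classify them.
f'(x) = 1 - 5*cos(x)

Solve f'(x) = 0 on [-π, π]:
  f'(x) = 0 ⇔ cos(x) = 1/5, i.e. x = ±arccos(1/5) + 2nπ; keep the solutions lying in [-π, π].
  ⇒ x = -acos(1/5) ≈ -1.3694, acos(1/5) ≈ 1.3694

f''(x) = 5*sin(x)
Second-derivative test at each critical point:
  f''(-1.3694) = -4.8990 < 0 → local maximum
  f''(1.3694) = 4.8990 > 0 → local minimum

Critical points: x = -acos(1/5) ≈ -1.3694 (local maximum); x = acos(1/5) ≈ 1.3694 (local minimum)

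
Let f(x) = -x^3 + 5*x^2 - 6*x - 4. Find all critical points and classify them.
f'(x) = -3*x^2 + 10*x - 6

Solve f'(x) = 0:
  3*x^2 - 10*x + 6 = 0 has no rational roots; quadratic formula: x = (10 ± √28)/6.
  ⇒ x = 5/3 - sqrt(7)/3 ≈ 0.7847, sqrt(7)/3 + 5/3 ≈ 2.5486

f''(x) = 10 - 6*x
Second-derivative test at each critical point:
  f''(0.7847) = 5.2915 > 0 → local minimum
  f''(2.5486) = -5.2915 < 0 → local maximum

Critical points: x = 5/3 - sqrt(7)/3 ≈ 0.7847 (local minimum); x = sqrt(7)/3 + 5/3 ≈ 2.5486 (local maximum)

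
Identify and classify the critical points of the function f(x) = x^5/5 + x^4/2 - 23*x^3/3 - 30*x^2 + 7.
f'(x) = x*(x^3 + 2*x^2 - 23*x - 60)

Solve f'(x) = 0:
  Factor: x^4 + 2*x^3 - 23*x^2 - 60*x = x*(x - 5)*(x + 3)*(x + 4) = 0.
  ⇒ x = -4, -3, 0, 5

f''(x) = 4*x^3 + 6*x^2 - 46*x - 60
Second-derivative test at each critical point:
  f''(-4) = -36 < 0 → local maximum
  f''(-3) = 24 > 0 → local minimum
  f''(0) = -60 < 0 → local maximum
  f''(5) = 360 > 0 → local minimum

Critical points: x = -4 (local maximum); x = -3 (local minimum); x = 0 (local maximum); x = 5 (local minimum)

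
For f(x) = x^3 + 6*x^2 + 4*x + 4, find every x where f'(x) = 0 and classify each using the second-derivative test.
f'(x) = 3*x^2 + 12*x + 4

Solve f'(x) = 0:
  3*x^2 + 12*x + 4 = 0 has no rational roots; quadratic formula: x = (-12 ± √96)/6.
  ⇒ x = -2 - 2*sqrt(6)/3 ≈ -3.6330, -2 + 2*sqrt(6)/3 ≈ -0.3670

f''(x) = 6*x + 12
Second-derivative test at each critical point:
  f''(-3.6330) = -9.7980 < 0 → local maximum
  f''(-0.3670) = 9.7980 > 0 → local minimum

Critical points: x = -2 - 2*sqrt(6)/3 ≈ -3.6330 (local maximum); x = -2 + 2*sqrt(6)/3 ≈ -0.3670 (local minimum)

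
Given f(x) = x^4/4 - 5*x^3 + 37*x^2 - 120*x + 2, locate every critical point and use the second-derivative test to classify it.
f'(x) = x^3 - 15*x^2 + 74*x - 120

Solve f'(x) = 0:
  Factor: x^3 - 15*x^2 + 74*x - 120 = (x - 6)*(x - 5)*(x - 4) = 0.
  ⇒ x = 4, 5, 6

f''(x) = 3*x^2 - 30*x + 74
Second-derivative test at each critical point:
  f''(4) = 2 > 0 → local minimum
  f''(5) = -1 < 0 → local maximum
  f''(6) = 2 > 0 → local minimum

Critical points: x = 4 (local minimum); x = 5 (local maximum); x = 6 (local minimum)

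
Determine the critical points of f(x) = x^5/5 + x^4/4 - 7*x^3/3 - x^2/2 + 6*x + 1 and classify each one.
f'(x) = x^4 + x^3 - 7*x^2 - x + 6

Solve f'(x) = 0:
  Factor: x^4 + x^3 - 7*x^2 - x + 6 = (x - 2)*(x - 1)*(x + 1)*(x + 3) = 0.
  ⇒ x = -3, -1, 1, 2

f''(x) = 4*x^3 + 3*x^2 - 14*x - 1
Second-derivative test at each critical point:
  f''(-3) = -40 < 0 → local maximum
  f''(-1) = 12 > 0 → local minimum
  f''(1) = -8 < 0 → local maximum
  f''(2) = 15 > 0 → local minimum

Critical points: x = -3 (local maximum); x = -1 (local minimum); x = 1 (local maximum); x = 2 (local minimum)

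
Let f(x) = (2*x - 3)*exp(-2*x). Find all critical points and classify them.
f'(x) = 4*(2 - x)*exp(-2*x)

Solve f'(x) = 0:
  f'(x) = (8 - 4*x)·exp(-2*x) and exp(-2*x) > 0 for every x, so f'(x) = 0 ⇔ 8 - 4*x = 0.
  Factor: 8 - 4*x = -4*(x - 2) = 0.
  ⇒ x = 2

f''(x) = 4*(2*x - 5)*exp(-2*x)
Second-derivative test at each critical point:
  f''(2) = -0.0733 < 0 → local maximum

Critical points: x = 2 (local maximum)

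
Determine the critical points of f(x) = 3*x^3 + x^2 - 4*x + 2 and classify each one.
f'(x) = 9*x^2 + 2*x - 4

Solve f'(x) = 0:
  9*x^2 + 2*x - 4 = 0 has no rational roots; quadratic formula: x = (-2 ± √148)/18.
  ⇒ x = -sqrt(37)/9 - 1/9 ≈ -0.7870, -1/9 + sqrt(37)/9 ≈ 0.5648

f''(x) = 18*x + 2
Second-derivative test at each critical point:
  f''(-0.7870) = -12.1655 < 0 → local maximum
  f''(0.5648) = 12.1655 > 0 → local minimum

Critical points: x = -sqrt(37)/9 - 1/9 ≈ -0.7870 (local maximum); x = -1/9 + sqrt(37)/9 ≈ 0.5648 (local minimum)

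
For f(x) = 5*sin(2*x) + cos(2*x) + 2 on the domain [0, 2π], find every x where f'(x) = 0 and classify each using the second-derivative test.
f'(x) = -2*sin(2*x) + 10*cos(2*x)

Solve f'(x) = 0 on [0, 2π]:
  f'(x) = 0 ⇔ 5*cos(2*x) = sin(2*x) ⇔ tan(2*x) = 5, i.e. 2*x = arctan(5) + nπ; keep the solutions lying in [0, 2π].
  ⇒ x = atan(5)/2 ≈ 0.6867, atan(5)/2 + pi/2 ≈ 2.2575, atan(5)/2 + pi ≈ 3.8283, atan(5)/2 + 3*pi/2 ≈ 5.3991

f''(x) = -20*sin(2*x) - 4*cos(2*x)
Second-derivative test at each critical point:
  f''(0.6867) = -20.3961 < 0 → local maximum
  f''(2.2575) = 20.3961 > 0 → local minimum
  f''(3.8283) = -20.3961 < 0 → local maximum
  f''(5.3991) = 20.3961 > 0 → local minimum

Critical points: x = atan(5)/2 ≈ 0.6867 (local maximum); x = atan(5)/2 + pi/2 ≈ 2.2575 (local minimum); x = atan(5)/2 + pi ≈ 3.8283 (local maximum); x = atan(5)/2 + 3*pi/2 ≈ 5.3991 (local minimum)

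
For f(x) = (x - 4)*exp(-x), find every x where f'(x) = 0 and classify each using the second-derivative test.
f'(x) = (5 - x)*exp(-x)

Solve f'(x) = 0:
  f'(x) = (5 - x)·exp(-x) and exp(-x) > 0 for every x, so f'(x) = 0 ⇔ 5 - x = 0.
  5 - x = 0.
  ⇒ x = 5

f''(x) = (x - 6)*exp(-x)
Second-derivative test at each critical point:
  f''(5) = -0.0067 < 0 → local maximum

Critical points: x = 5 (local maximum)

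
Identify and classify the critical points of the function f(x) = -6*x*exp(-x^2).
f'(x) = 6*(2*x^2 - 1)*exp(-x^2)

Solve f'(x) = 0:
  f'(x) = (12*x^2 - 6)·exp(-x^2) and exp(-x^2) > 0 for every x, so f'(x) = 0 ⇔ 12*x^2 - 6 = 0.
  Factor: 12*x^2 - 6 = 6*(2*x^2 - 1); 2*x^2 - 1 = 0 has no rational roots; quadratic formula: x = (0 ± √8)/4.
  ⇒ x = -sqrt(2)/2 ≈ -0.7071, sqrt(2)/2 ≈ 0.7071

f''(x) = (-24*x^3 + 36*x)*exp(-x^2)
Second-derivative test at each critical point:
  f''(-0.7071) = -10.2932 < 0 → local maximum
  f''(0.7071) = 10.2932 > 0 → local minimum

Critical points: x = -sqrt(2)/2 ≈ -0.7071 (local maximum); x = sqrt(2)/2 ≈ 0.7071 (local minimum)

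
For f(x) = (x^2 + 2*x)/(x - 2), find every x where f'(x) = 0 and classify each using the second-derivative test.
f'(x) = (x^2 - 4*x - 4)/(x^2 - 4*x + 4)

Solve f'(x) = 0:
  f'(x) = (x^2 - 4*x - 4)/(x - 2)^2; the denominator is positive wherever f is defined, so f'(x) = 0 ⇔ x^2 - 4*x - 4 = 0.
  x^2 - 4*x - 4 = 0 has no rational roots; quadratic formula: x = (4 ± √32)/2.
  ⇒ x = 2 - 2*sqrt(2) ≈ -0.8284, 2 + 2*sqrt(2) ≈ 4.8284

f''(x) = 16/(x^3 - 6*x^2 + 12*x - 8)
Second-derivative test at each critical point:
  f''(-0.8284) = -0.7071 < 0 → local maximum
  f''(4.8284) = 0.7071 > 0 → local minimum

Critical points: x = 2 - 2*sqrt(2) ≈ -0.8284 (local maximum); x = 2 + 2*sqrt(2) ≈ 4.8284 (local minimum)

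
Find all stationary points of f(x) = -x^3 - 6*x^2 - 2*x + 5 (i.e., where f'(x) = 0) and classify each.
f'(x) = -3*x^2 - 12*x - 2

Solve f'(x) = 0:
  3*x^2 + 12*x + 2 = 0 has no rational roots; quadratic formula: x = (-12 ± √120)/6.
  ⇒ x = -2 - sqrt(30)/3 ≈ -3.8257, -2 + sqrt(30)/3 ≈ -0.1743

f''(x) = -6*x - 12
Second-derivative test at each critical point:
  f''(-3.8257) = 10.9545 > 0 → local minimum
  f''(-0.1743) = -10.9545 < 0 → local maximum

Critical points: x = -2 - sqrt(30)/3 ≈ -3.8257 (local minimum); x = -2 + sqrt(30)/3 ≈ -0.1743 (local maximum)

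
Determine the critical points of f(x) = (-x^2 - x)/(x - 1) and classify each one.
f'(x) = (-x^2 + 2*x + 1)/(x^2 - 2*x + 1)

Solve f'(x) = 0:
  f'(x) = -(x^2 - 2*x - 1)/(x - 1)^2; the denominator is positive wherever f is defined, so f'(x) = 0 ⇔ -x^2 + 2*x + 1 = 0.
  x^2 - 2*x - 1 = 0 has no rational roots; quadratic formula: x = (2 ± √8)/2.
  ⇒ x = 1 - sqrt(2) ≈ -0.4142, 1 + sqrt(2) ≈ 2.4142

f''(x) = -4/(x^3 - 3*x^2 + 3*x - 1)
Second-derivative test at each critical point:
  f''(-0.4142) = 1.4142 > 0 → local minimum
  f''(2.4142) = -1.4142 < 0 → local maximum

Critical points: x = 1 - sqrt(2) ≈ -0.4142 (local minimum); x = 1 + sqrt(2) ≈ 2.4142 (local maximum)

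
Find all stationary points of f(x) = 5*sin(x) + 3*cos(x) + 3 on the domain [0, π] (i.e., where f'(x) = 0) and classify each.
f'(x) = -3*sin(x) + 5*cos(x)

Solve f'(x) = 0 on [0, π]:
  f'(x) = 0 ⇔ 5*cos(x) = 3*sin(x) ⇔ tan(x) = 5/3, i.e. x = arctan(5/3) + nπ; keep the solutions lying in [0, π].
  ⇒ x = atan(5/3) ≈ 1.0304

f''(x) = -5*sin(x) - 3*cos(x)
Second-derivative test at each critical point:
  f''(1.0304) = -5.8310 < 0 → local maximum

Critical points: x = atan(5/3) ≈ 1.0304 (local maximum)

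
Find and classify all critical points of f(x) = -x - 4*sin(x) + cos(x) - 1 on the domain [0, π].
f'(x) = -sin(x) - 4*cos(x) - 1

Solve f'(x) = 0 on [0, π]:
  f'(x) = 0 ⇔ -sin(x) - 4*cos(x) = 1. Write the left side as R·cos(x + φ) with R = √((-4)² + 1²) = sqrt(17), cos φ = -4*sqrt(17)/17, sin φ = sqrt(17)/17; then cos(x + φ) = sqrt(17)/17. Solve for x and keep the solutions lying in [0, π].
  ⇒ x = pi - atan(15/8) ≈ 2.0608

f''(x) = 4*sin(x) - cos(x)
Second-derivative test at each critical point:
  f''(2.0608) = 4 > 0 → local minimum

Critical points: x = pi - atan(15/8) ≈ 2.0608 (local minimum)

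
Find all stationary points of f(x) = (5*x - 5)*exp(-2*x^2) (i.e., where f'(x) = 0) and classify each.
f'(x) = 5*(-4*x*(x - 1) + 1)*exp(-2*x^2)

Solve f'(x) = 0:
  f'(x) = (-20*x^2 + 20*x + 5)·exp(-2*x^2) and exp(-2*x^2) > 0 for every x, so f'(x) = 0 ⇔ -20*x^2 + 20*x + 5 = 0.
  Factor: -20*x^2 + 20*x + 5 = -5*(4*x^2 - 4*x - 1); 4*x^2 - 4*x - 1 = 0 has no rational roots; quadratic formula: x = (4 ± √32)/8.
  ⇒ x = 1/2 - sqrt(2)/2 ≈ -0.2071, 1/2 + sqrt(2)/2 ≈ 1.2071

f''(x) = 20*(4*x^2*(x - 1) - 3*x + 1)*exp(-2*x^2)
Second-derivative test at each critical point:
  f''(-0.2071) = 25.9590 > 0 → local minimum
  f''(1.2071) = -1.5343 < 0 → local maximum

Critical points: x = 1/2 - sqrt(2)/2 ≈ -0.2071 (local minimum); x = 1/2 + sqrt(2)/2 ≈ 1.2071 (local maximum)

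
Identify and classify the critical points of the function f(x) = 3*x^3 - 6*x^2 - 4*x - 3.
f'(x) = 9*x^2 - 12*x - 4

Solve f'(x) = 0:
  9*x^2 - 12*x - 4 = 0 has no rational roots; quadratic formula: x = (12 ± √288)/18.
  ⇒ x = 2/3 - 2*sqrt(2)/3 ≈ -0.2761, 2/3 + 2*sqrt(2)/3 ≈ 1.6095

f''(x) = 18*x - 12
Second-derivative test at each critical point:
  f''(-0.2761) = -16.9706 < 0 → local maximum
  f''(1.6095) = 16.9706 > 0 → local minimum

Critical points: x = 2/3 - 2*sqrt(2)/3 ≈ -0.2761 (local maximum); x = 2/3 + 2*sqrt(2)/3 ≈ 1.6095 (local minimum)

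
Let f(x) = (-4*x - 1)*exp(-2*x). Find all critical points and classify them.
f'(x) = 2*(4*x - 1)*exp(-2*x)

Solve f'(x) = 0:
  f'(x) = (8*x - 2)·exp(-2*x) and exp(-2*x) > 0 for every x, so f'(x) = 0 ⇔ 8*x - 2 = 0.
  Factor: 8*x - 2 = 2*(4*x - 1) = 0.
  ⇒ x = 1/4

f''(x) = 4*(3 - 4*x)*exp(-2*x)
Second-derivative test at each critical point:
  f''(1/4) = 4.8522 > 0 → local minimum

Critical points: x = 1/4 (local minimum)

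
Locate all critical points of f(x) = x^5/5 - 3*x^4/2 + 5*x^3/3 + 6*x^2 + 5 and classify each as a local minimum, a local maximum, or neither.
f'(x) = x*(x^3 - 6*x^2 + 5*x + 12)

Solve f'(x) = 0:
  Factor: x^4 - 6*x^3 + 5*x^2 + 12*x = x*(x - 4)*(x - 3)*(x + 1) = 0.
  ⇒ x = -1, 0, 3, 4

f''(x) = 4*x^3 - 18*x^2 + 10*x + 12
Second-derivative test at each critical point:
  f''(-1) = -20 < 0 → local maximum
  f''(0) = 12 > 0 → local minimum
  f''(3) = -12 < 0 → local maximum
  f''(4) = 20 > 0 → local minimum

Critical points: x = -1 (local maximum); x = 0 (local minimum); x = 3 (local maximum); x = 4 (local minimum)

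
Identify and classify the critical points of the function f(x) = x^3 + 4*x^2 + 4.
f'(x) = x*(3*x + 8)

Solve f'(x) = 0:
  Factor: 3*x^2 + 8*x = x*(3*x + 8) = 0.
  ⇒ x = -8/3, 0

f''(x) = 6*x + 8
Second-derivative test at each critical point:
  f''(-8/3) = -8 < 0 → local maximum
  f''(0) = 8 > 0 → local minimum

Critical points: x = -8/3 (local maximum); x = 0 (local minimum)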